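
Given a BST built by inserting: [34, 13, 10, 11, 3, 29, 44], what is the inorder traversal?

Tree insertion order: [34, 13, 10, 11, 3, 29, 44]
Tree (level-order array): [34, 13, 44, 10, 29, None, None, 3, 11]
Inorder traversal: [3, 10, 11, 13, 29, 34, 44]


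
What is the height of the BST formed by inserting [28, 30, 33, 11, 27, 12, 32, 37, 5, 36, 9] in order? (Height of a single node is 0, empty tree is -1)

Insertion order: [28, 30, 33, 11, 27, 12, 32, 37, 5, 36, 9]
Tree (level-order array): [28, 11, 30, 5, 27, None, 33, None, 9, 12, None, 32, 37, None, None, None, None, None, None, 36]
Compute height bottom-up (empty subtree = -1):
  height(9) = 1 + max(-1, -1) = 0
  height(5) = 1 + max(-1, 0) = 1
  height(12) = 1 + max(-1, -1) = 0
  height(27) = 1 + max(0, -1) = 1
  height(11) = 1 + max(1, 1) = 2
  height(32) = 1 + max(-1, -1) = 0
  height(36) = 1 + max(-1, -1) = 0
  height(37) = 1 + max(0, -1) = 1
  height(33) = 1 + max(0, 1) = 2
  height(30) = 1 + max(-1, 2) = 3
  height(28) = 1 + max(2, 3) = 4
Height = 4


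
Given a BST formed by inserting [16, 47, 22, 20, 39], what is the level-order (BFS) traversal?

Tree insertion order: [16, 47, 22, 20, 39]
Tree (level-order array): [16, None, 47, 22, None, 20, 39]
BFS from the root, enqueuing left then right child of each popped node:
  queue [16] -> pop 16, enqueue [47], visited so far: [16]
  queue [47] -> pop 47, enqueue [22], visited so far: [16, 47]
  queue [22] -> pop 22, enqueue [20, 39], visited so far: [16, 47, 22]
  queue [20, 39] -> pop 20, enqueue [none], visited so far: [16, 47, 22, 20]
  queue [39] -> pop 39, enqueue [none], visited so far: [16, 47, 22, 20, 39]
Result: [16, 47, 22, 20, 39]


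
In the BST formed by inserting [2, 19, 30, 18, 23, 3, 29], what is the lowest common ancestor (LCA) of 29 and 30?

Tree insertion order: [2, 19, 30, 18, 23, 3, 29]
Tree (level-order array): [2, None, 19, 18, 30, 3, None, 23, None, None, None, None, 29]
In a BST, the LCA of p=29, q=30 is the first node v on the
root-to-leaf path with p <= v <= q (go left if both < v, right if both > v).
Walk from root:
  at 2: both 29 and 30 > 2, go right
  at 19: both 29 and 30 > 19, go right
  at 30: 29 <= 30 <= 30, this is the LCA
LCA = 30


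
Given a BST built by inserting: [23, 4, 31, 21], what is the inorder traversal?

Tree insertion order: [23, 4, 31, 21]
Tree (level-order array): [23, 4, 31, None, 21]
Inorder traversal: [4, 21, 23, 31]


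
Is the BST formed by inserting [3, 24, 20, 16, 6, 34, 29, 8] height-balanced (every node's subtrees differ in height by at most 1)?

Tree (level-order array): [3, None, 24, 20, 34, 16, None, 29, None, 6, None, None, None, None, 8]
Definition: a tree is height-balanced if, at every node, |h(left) - h(right)| <= 1 (empty subtree has height -1).
Bottom-up per-node check:
  node 8: h_left=-1, h_right=-1, diff=0 [OK], height=0
  node 6: h_left=-1, h_right=0, diff=1 [OK], height=1
  node 16: h_left=1, h_right=-1, diff=2 [FAIL (|1--1|=2 > 1)], height=2
  node 20: h_left=2, h_right=-1, diff=3 [FAIL (|2--1|=3 > 1)], height=3
  node 29: h_left=-1, h_right=-1, diff=0 [OK], height=0
  node 34: h_left=0, h_right=-1, diff=1 [OK], height=1
  node 24: h_left=3, h_right=1, diff=2 [FAIL (|3-1|=2 > 1)], height=4
  node 3: h_left=-1, h_right=4, diff=5 [FAIL (|-1-4|=5 > 1)], height=5
Node 16 violates the condition: |1 - -1| = 2 > 1.
Result: Not balanced


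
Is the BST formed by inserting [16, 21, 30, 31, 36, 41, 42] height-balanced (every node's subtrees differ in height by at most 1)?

Tree (level-order array): [16, None, 21, None, 30, None, 31, None, 36, None, 41, None, 42]
Definition: a tree is height-balanced if, at every node, |h(left) - h(right)| <= 1 (empty subtree has height -1).
Bottom-up per-node check:
  node 42: h_left=-1, h_right=-1, diff=0 [OK], height=0
  node 41: h_left=-1, h_right=0, diff=1 [OK], height=1
  node 36: h_left=-1, h_right=1, diff=2 [FAIL (|-1-1|=2 > 1)], height=2
  node 31: h_left=-1, h_right=2, diff=3 [FAIL (|-1-2|=3 > 1)], height=3
  node 30: h_left=-1, h_right=3, diff=4 [FAIL (|-1-3|=4 > 1)], height=4
  node 21: h_left=-1, h_right=4, diff=5 [FAIL (|-1-4|=5 > 1)], height=5
  node 16: h_left=-1, h_right=5, diff=6 [FAIL (|-1-5|=6 > 1)], height=6
Node 36 violates the condition: |-1 - 1| = 2 > 1.
Result: Not balanced


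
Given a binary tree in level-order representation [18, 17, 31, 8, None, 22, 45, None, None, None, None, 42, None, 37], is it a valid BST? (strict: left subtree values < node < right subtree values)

Level-order array: [18, 17, 31, 8, None, 22, 45, None, None, None, None, 42, None, 37]
Validate using subtree bounds (lo, hi): at each node, require lo < value < hi,
then recurse left with hi=value and right with lo=value.
Preorder trace (stopping at first violation):
  at node 18 with bounds (-inf, +inf): OK
  at node 17 with bounds (-inf, 18): OK
  at node 8 with bounds (-inf, 17): OK
  at node 31 with bounds (18, +inf): OK
  at node 22 with bounds (18, 31): OK
  at node 45 with bounds (31, +inf): OK
  at node 42 with bounds (31, 45): OK
  at node 37 with bounds (31, 42): OK
No violation found at any node.
Result: Valid BST


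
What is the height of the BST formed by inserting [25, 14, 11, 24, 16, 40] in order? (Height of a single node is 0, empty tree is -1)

Insertion order: [25, 14, 11, 24, 16, 40]
Tree (level-order array): [25, 14, 40, 11, 24, None, None, None, None, 16]
Compute height bottom-up (empty subtree = -1):
  height(11) = 1 + max(-1, -1) = 0
  height(16) = 1 + max(-1, -1) = 0
  height(24) = 1 + max(0, -1) = 1
  height(14) = 1 + max(0, 1) = 2
  height(40) = 1 + max(-1, -1) = 0
  height(25) = 1 + max(2, 0) = 3
Height = 3


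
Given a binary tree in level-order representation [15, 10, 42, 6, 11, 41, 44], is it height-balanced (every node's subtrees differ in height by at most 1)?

Tree (level-order array): [15, 10, 42, 6, 11, 41, 44]
Definition: a tree is height-balanced if, at every node, |h(left) - h(right)| <= 1 (empty subtree has height -1).
Bottom-up per-node check:
  node 6: h_left=-1, h_right=-1, diff=0 [OK], height=0
  node 11: h_left=-1, h_right=-1, diff=0 [OK], height=0
  node 10: h_left=0, h_right=0, diff=0 [OK], height=1
  node 41: h_left=-1, h_right=-1, diff=0 [OK], height=0
  node 44: h_left=-1, h_right=-1, diff=0 [OK], height=0
  node 42: h_left=0, h_right=0, diff=0 [OK], height=1
  node 15: h_left=1, h_right=1, diff=0 [OK], height=2
All nodes satisfy the balance condition.
Result: Balanced


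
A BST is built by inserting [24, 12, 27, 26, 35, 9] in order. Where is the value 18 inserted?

Starting tree (level order): [24, 12, 27, 9, None, 26, 35]
Insertion path: 24 -> 12
Result: insert 18 as right child of 12
Final tree (level order): [24, 12, 27, 9, 18, 26, 35]


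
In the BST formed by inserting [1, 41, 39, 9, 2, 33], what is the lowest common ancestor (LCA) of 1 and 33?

Tree insertion order: [1, 41, 39, 9, 2, 33]
Tree (level-order array): [1, None, 41, 39, None, 9, None, 2, 33]
In a BST, the LCA of p=1, q=33 is the first node v on the
root-to-leaf path with p <= v <= q (go left if both < v, right if both > v).
Walk from root:
  at 1: 1 <= 1 <= 33, this is the LCA
LCA = 1


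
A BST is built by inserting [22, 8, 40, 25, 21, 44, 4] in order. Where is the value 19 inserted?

Starting tree (level order): [22, 8, 40, 4, 21, 25, 44]
Insertion path: 22 -> 8 -> 21
Result: insert 19 as left child of 21
Final tree (level order): [22, 8, 40, 4, 21, 25, 44, None, None, 19]


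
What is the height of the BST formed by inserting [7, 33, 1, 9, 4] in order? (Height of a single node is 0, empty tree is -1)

Insertion order: [7, 33, 1, 9, 4]
Tree (level-order array): [7, 1, 33, None, 4, 9]
Compute height bottom-up (empty subtree = -1):
  height(4) = 1 + max(-1, -1) = 0
  height(1) = 1 + max(-1, 0) = 1
  height(9) = 1 + max(-1, -1) = 0
  height(33) = 1 + max(0, -1) = 1
  height(7) = 1 + max(1, 1) = 2
Height = 2


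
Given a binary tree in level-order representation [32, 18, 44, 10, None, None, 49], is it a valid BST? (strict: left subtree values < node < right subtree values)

Level-order array: [32, 18, 44, 10, None, None, 49]
Validate using subtree bounds (lo, hi): at each node, require lo < value < hi,
then recurse left with hi=value and right with lo=value.
Preorder trace (stopping at first violation):
  at node 32 with bounds (-inf, +inf): OK
  at node 18 with bounds (-inf, 32): OK
  at node 10 with bounds (-inf, 18): OK
  at node 44 with bounds (32, +inf): OK
  at node 49 with bounds (44, +inf): OK
No violation found at any node.
Result: Valid BST


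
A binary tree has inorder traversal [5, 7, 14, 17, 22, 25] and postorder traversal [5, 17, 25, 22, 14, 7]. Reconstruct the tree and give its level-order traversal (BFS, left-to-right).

Inorder:   [5, 7, 14, 17, 22, 25]
Postorder: [5, 17, 25, 22, 14, 7]
Algorithm: postorder visits root last, so walk postorder right-to-left;
each value is the root of the current inorder slice — split it at that
value, recurse on the right subtree first, then the left.
Recursive splits:
  root=7; inorder splits into left=[5], right=[14, 17, 22, 25]
  root=14; inorder splits into left=[], right=[17, 22, 25]
  root=22; inorder splits into left=[17], right=[25]
  root=25; inorder splits into left=[], right=[]
  root=17; inorder splits into left=[], right=[]
  root=5; inorder splits into left=[], right=[]
Reconstructed level-order: [7, 5, 14, 22, 17, 25]


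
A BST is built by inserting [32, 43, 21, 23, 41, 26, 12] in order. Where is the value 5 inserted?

Starting tree (level order): [32, 21, 43, 12, 23, 41, None, None, None, None, 26]
Insertion path: 32 -> 21 -> 12
Result: insert 5 as left child of 12
Final tree (level order): [32, 21, 43, 12, 23, 41, None, 5, None, None, 26]


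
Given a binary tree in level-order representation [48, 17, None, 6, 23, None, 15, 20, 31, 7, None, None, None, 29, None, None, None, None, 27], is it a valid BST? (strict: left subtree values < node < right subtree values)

Level-order array: [48, 17, None, 6, 23, None, 15, 20, 31, 7, None, None, None, 29, None, None, None, None, 27]
Validate using subtree bounds (lo, hi): at each node, require lo < value < hi,
then recurse left with hi=value and right with lo=value.
Preorder trace (stopping at first violation):
  at node 48 with bounds (-inf, +inf): OK
  at node 17 with bounds (-inf, 48): OK
  at node 6 with bounds (-inf, 17): OK
  at node 15 with bounds (6, 17): OK
  at node 7 with bounds (6, 15): OK
  at node 23 with bounds (17, 48): OK
  at node 20 with bounds (17, 23): OK
  at node 31 with bounds (23, 48): OK
  at node 29 with bounds (23, 31): OK
  at node 27 with bounds (29, 31): VIOLATION
Node 27 violates its bound: not (29 < 27 < 31).
Result: Not a valid BST


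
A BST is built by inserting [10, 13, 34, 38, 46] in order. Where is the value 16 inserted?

Starting tree (level order): [10, None, 13, None, 34, None, 38, None, 46]
Insertion path: 10 -> 13 -> 34
Result: insert 16 as left child of 34
Final tree (level order): [10, None, 13, None, 34, 16, 38, None, None, None, 46]


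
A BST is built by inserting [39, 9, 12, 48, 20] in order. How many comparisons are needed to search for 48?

Search path for 48: 39 -> 48
Found: True
Comparisons: 2


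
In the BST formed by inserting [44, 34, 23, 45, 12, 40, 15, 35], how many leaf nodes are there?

Tree built from: [44, 34, 23, 45, 12, 40, 15, 35]
Tree (level-order array): [44, 34, 45, 23, 40, None, None, 12, None, 35, None, None, 15]
Rule: A leaf has 0 children.
Per-node child counts:
  node 44: 2 child(ren)
  node 34: 2 child(ren)
  node 23: 1 child(ren)
  node 12: 1 child(ren)
  node 15: 0 child(ren)
  node 40: 1 child(ren)
  node 35: 0 child(ren)
  node 45: 0 child(ren)
Matching nodes: [15, 35, 45]
Count of leaf nodes: 3


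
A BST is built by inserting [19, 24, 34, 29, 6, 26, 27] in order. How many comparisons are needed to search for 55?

Search path for 55: 19 -> 24 -> 34
Found: False
Comparisons: 3


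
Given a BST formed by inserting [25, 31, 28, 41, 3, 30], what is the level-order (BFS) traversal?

Tree insertion order: [25, 31, 28, 41, 3, 30]
Tree (level-order array): [25, 3, 31, None, None, 28, 41, None, 30]
BFS from the root, enqueuing left then right child of each popped node:
  queue [25] -> pop 25, enqueue [3, 31], visited so far: [25]
  queue [3, 31] -> pop 3, enqueue [none], visited so far: [25, 3]
  queue [31] -> pop 31, enqueue [28, 41], visited so far: [25, 3, 31]
  queue [28, 41] -> pop 28, enqueue [30], visited so far: [25, 3, 31, 28]
  queue [41, 30] -> pop 41, enqueue [none], visited so far: [25, 3, 31, 28, 41]
  queue [30] -> pop 30, enqueue [none], visited so far: [25, 3, 31, 28, 41, 30]
Result: [25, 3, 31, 28, 41, 30]


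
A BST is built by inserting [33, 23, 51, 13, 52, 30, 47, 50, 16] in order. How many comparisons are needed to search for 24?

Search path for 24: 33 -> 23 -> 30
Found: False
Comparisons: 3


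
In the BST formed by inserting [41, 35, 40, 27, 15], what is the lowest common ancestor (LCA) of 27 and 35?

Tree insertion order: [41, 35, 40, 27, 15]
Tree (level-order array): [41, 35, None, 27, 40, 15]
In a BST, the LCA of p=27, q=35 is the first node v on the
root-to-leaf path with p <= v <= q (go left if both < v, right if both > v).
Walk from root:
  at 41: both 27 and 35 < 41, go left
  at 35: 27 <= 35 <= 35, this is the LCA
LCA = 35


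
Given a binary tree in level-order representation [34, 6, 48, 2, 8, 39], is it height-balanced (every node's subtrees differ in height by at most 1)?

Tree (level-order array): [34, 6, 48, 2, 8, 39]
Definition: a tree is height-balanced if, at every node, |h(left) - h(right)| <= 1 (empty subtree has height -1).
Bottom-up per-node check:
  node 2: h_left=-1, h_right=-1, diff=0 [OK], height=0
  node 8: h_left=-1, h_right=-1, diff=0 [OK], height=0
  node 6: h_left=0, h_right=0, diff=0 [OK], height=1
  node 39: h_left=-1, h_right=-1, diff=0 [OK], height=0
  node 48: h_left=0, h_right=-1, diff=1 [OK], height=1
  node 34: h_left=1, h_right=1, diff=0 [OK], height=2
All nodes satisfy the balance condition.
Result: Balanced


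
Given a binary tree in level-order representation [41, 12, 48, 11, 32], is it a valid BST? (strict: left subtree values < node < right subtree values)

Level-order array: [41, 12, 48, 11, 32]
Validate using subtree bounds (lo, hi): at each node, require lo < value < hi,
then recurse left with hi=value and right with lo=value.
Preorder trace (stopping at first violation):
  at node 41 with bounds (-inf, +inf): OK
  at node 12 with bounds (-inf, 41): OK
  at node 11 with bounds (-inf, 12): OK
  at node 32 with bounds (12, 41): OK
  at node 48 with bounds (41, +inf): OK
No violation found at any node.
Result: Valid BST


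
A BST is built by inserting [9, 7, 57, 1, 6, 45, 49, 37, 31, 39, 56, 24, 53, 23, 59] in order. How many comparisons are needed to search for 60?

Search path for 60: 9 -> 57 -> 59
Found: False
Comparisons: 3


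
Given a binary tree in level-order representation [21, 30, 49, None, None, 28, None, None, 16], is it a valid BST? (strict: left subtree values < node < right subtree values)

Level-order array: [21, 30, 49, None, None, 28, None, None, 16]
Validate using subtree bounds (lo, hi): at each node, require lo < value < hi,
then recurse left with hi=value and right with lo=value.
Preorder trace (stopping at first violation):
  at node 21 with bounds (-inf, +inf): OK
  at node 30 with bounds (-inf, 21): VIOLATION
Node 30 violates its bound: not (-inf < 30 < 21).
Result: Not a valid BST


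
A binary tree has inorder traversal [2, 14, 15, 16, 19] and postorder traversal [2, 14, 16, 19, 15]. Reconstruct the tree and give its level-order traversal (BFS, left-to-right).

Inorder:   [2, 14, 15, 16, 19]
Postorder: [2, 14, 16, 19, 15]
Algorithm: postorder visits root last, so walk postorder right-to-left;
each value is the root of the current inorder slice — split it at that
value, recurse on the right subtree first, then the left.
Recursive splits:
  root=15; inorder splits into left=[2, 14], right=[16, 19]
  root=19; inorder splits into left=[16], right=[]
  root=16; inorder splits into left=[], right=[]
  root=14; inorder splits into left=[2], right=[]
  root=2; inorder splits into left=[], right=[]
Reconstructed level-order: [15, 14, 19, 2, 16]


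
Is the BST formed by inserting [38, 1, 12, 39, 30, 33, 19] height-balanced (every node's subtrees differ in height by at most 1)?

Tree (level-order array): [38, 1, 39, None, 12, None, None, None, 30, 19, 33]
Definition: a tree is height-balanced if, at every node, |h(left) - h(right)| <= 1 (empty subtree has height -1).
Bottom-up per-node check:
  node 19: h_left=-1, h_right=-1, diff=0 [OK], height=0
  node 33: h_left=-1, h_right=-1, diff=0 [OK], height=0
  node 30: h_left=0, h_right=0, diff=0 [OK], height=1
  node 12: h_left=-1, h_right=1, diff=2 [FAIL (|-1-1|=2 > 1)], height=2
  node 1: h_left=-1, h_right=2, diff=3 [FAIL (|-1-2|=3 > 1)], height=3
  node 39: h_left=-1, h_right=-1, diff=0 [OK], height=0
  node 38: h_left=3, h_right=0, diff=3 [FAIL (|3-0|=3 > 1)], height=4
Node 12 violates the condition: |-1 - 1| = 2 > 1.
Result: Not balanced


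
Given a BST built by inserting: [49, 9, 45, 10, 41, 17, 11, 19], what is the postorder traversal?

Tree insertion order: [49, 9, 45, 10, 41, 17, 11, 19]
Tree (level-order array): [49, 9, None, None, 45, 10, None, None, 41, 17, None, 11, 19]
Postorder traversal: [11, 19, 17, 41, 10, 45, 9, 49]


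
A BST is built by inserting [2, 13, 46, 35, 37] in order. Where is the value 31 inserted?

Starting tree (level order): [2, None, 13, None, 46, 35, None, None, 37]
Insertion path: 2 -> 13 -> 46 -> 35
Result: insert 31 as left child of 35
Final tree (level order): [2, None, 13, None, 46, 35, None, 31, 37]


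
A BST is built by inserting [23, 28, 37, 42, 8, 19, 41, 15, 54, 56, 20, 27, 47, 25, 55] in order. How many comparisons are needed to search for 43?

Search path for 43: 23 -> 28 -> 37 -> 42 -> 54 -> 47
Found: False
Comparisons: 6


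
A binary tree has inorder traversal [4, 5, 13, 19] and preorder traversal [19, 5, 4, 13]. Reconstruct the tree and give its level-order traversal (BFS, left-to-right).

Inorder:  [4, 5, 13, 19]
Preorder: [19, 5, 4, 13]
Algorithm: preorder visits root first, so consume preorder in order;
for each root, split the current inorder slice at that value into
left-subtree inorder and right-subtree inorder, then recurse.
Recursive splits:
  root=19; inorder splits into left=[4, 5, 13], right=[]
  root=5; inorder splits into left=[4], right=[13]
  root=4; inorder splits into left=[], right=[]
  root=13; inorder splits into left=[], right=[]
Reconstructed level-order: [19, 5, 4, 13]


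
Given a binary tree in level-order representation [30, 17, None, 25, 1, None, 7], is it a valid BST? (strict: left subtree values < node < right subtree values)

Level-order array: [30, 17, None, 25, 1, None, 7]
Validate using subtree bounds (lo, hi): at each node, require lo < value < hi,
then recurse left with hi=value and right with lo=value.
Preorder trace (stopping at first violation):
  at node 30 with bounds (-inf, +inf): OK
  at node 17 with bounds (-inf, 30): OK
  at node 25 with bounds (-inf, 17): VIOLATION
Node 25 violates its bound: not (-inf < 25 < 17).
Result: Not a valid BST


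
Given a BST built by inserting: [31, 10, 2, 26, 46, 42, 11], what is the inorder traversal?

Tree insertion order: [31, 10, 2, 26, 46, 42, 11]
Tree (level-order array): [31, 10, 46, 2, 26, 42, None, None, None, 11]
Inorder traversal: [2, 10, 11, 26, 31, 42, 46]


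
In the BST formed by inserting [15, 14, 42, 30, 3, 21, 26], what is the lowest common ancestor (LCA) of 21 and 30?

Tree insertion order: [15, 14, 42, 30, 3, 21, 26]
Tree (level-order array): [15, 14, 42, 3, None, 30, None, None, None, 21, None, None, 26]
In a BST, the LCA of p=21, q=30 is the first node v on the
root-to-leaf path with p <= v <= q (go left if both < v, right if both > v).
Walk from root:
  at 15: both 21 and 30 > 15, go right
  at 42: both 21 and 30 < 42, go left
  at 30: 21 <= 30 <= 30, this is the LCA
LCA = 30


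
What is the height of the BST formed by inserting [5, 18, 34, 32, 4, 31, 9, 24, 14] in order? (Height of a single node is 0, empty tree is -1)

Insertion order: [5, 18, 34, 32, 4, 31, 9, 24, 14]
Tree (level-order array): [5, 4, 18, None, None, 9, 34, None, 14, 32, None, None, None, 31, None, 24]
Compute height bottom-up (empty subtree = -1):
  height(4) = 1 + max(-1, -1) = 0
  height(14) = 1 + max(-1, -1) = 0
  height(9) = 1 + max(-1, 0) = 1
  height(24) = 1 + max(-1, -1) = 0
  height(31) = 1 + max(0, -1) = 1
  height(32) = 1 + max(1, -1) = 2
  height(34) = 1 + max(2, -1) = 3
  height(18) = 1 + max(1, 3) = 4
  height(5) = 1 + max(0, 4) = 5
Height = 5


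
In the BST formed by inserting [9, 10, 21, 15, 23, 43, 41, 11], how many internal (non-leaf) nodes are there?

Tree built from: [9, 10, 21, 15, 23, 43, 41, 11]
Tree (level-order array): [9, None, 10, None, 21, 15, 23, 11, None, None, 43, None, None, 41]
Rule: An internal node has at least one child.
Per-node child counts:
  node 9: 1 child(ren)
  node 10: 1 child(ren)
  node 21: 2 child(ren)
  node 15: 1 child(ren)
  node 11: 0 child(ren)
  node 23: 1 child(ren)
  node 43: 1 child(ren)
  node 41: 0 child(ren)
Matching nodes: [9, 10, 21, 15, 23, 43]
Count of internal (non-leaf) nodes: 6


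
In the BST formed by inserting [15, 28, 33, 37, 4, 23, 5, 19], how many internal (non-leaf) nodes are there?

Tree built from: [15, 28, 33, 37, 4, 23, 5, 19]
Tree (level-order array): [15, 4, 28, None, 5, 23, 33, None, None, 19, None, None, 37]
Rule: An internal node has at least one child.
Per-node child counts:
  node 15: 2 child(ren)
  node 4: 1 child(ren)
  node 5: 0 child(ren)
  node 28: 2 child(ren)
  node 23: 1 child(ren)
  node 19: 0 child(ren)
  node 33: 1 child(ren)
  node 37: 0 child(ren)
Matching nodes: [15, 4, 28, 23, 33]
Count of internal (non-leaf) nodes: 5


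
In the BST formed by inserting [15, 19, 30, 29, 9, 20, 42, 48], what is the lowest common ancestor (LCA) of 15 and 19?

Tree insertion order: [15, 19, 30, 29, 9, 20, 42, 48]
Tree (level-order array): [15, 9, 19, None, None, None, 30, 29, 42, 20, None, None, 48]
In a BST, the LCA of p=15, q=19 is the first node v on the
root-to-leaf path with p <= v <= q (go left if both < v, right if both > v).
Walk from root:
  at 15: 15 <= 15 <= 19, this is the LCA
LCA = 15


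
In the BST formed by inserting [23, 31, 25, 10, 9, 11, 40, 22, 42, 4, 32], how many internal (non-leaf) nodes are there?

Tree built from: [23, 31, 25, 10, 9, 11, 40, 22, 42, 4, 32]
Tree (level-order array): [23, 10, 31, 9, 11, 25, 40, 4, None, None, 22, None, None, 32, 42]
Rule: An internal node has at least one child.
Per-node child counts:
  node 23: 2 child(ren)
  node 10: 2 child(ren)
  node 9: 1 child(ren)
  node 4: 0 child(ren)
  node 11: 1 child(ren)
  node 22: 0 child(ren)
  node 31: 2 child(ren)
  node 25: 0 child(ren)
  node 40: 2 child(ren)
  node 32: 0 child(ren)
  node 42: 0 child(ren)
Matching nodes: [23, 10, 9, 11, 31, 40]
Count of internal (non-leaf) nodes: 6


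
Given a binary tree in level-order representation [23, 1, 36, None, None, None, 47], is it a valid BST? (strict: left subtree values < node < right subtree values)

Level-order array: [23, 1, 36, None, None, None, 47]
Validate using subtree bounds (lo, hi): at each node, require lo < value < hi,
then recurse left with hi=value and right with lo=value.
Preorder trace (stopping at first violation):
  at node 23 with bounds (-inf, +inf): OK
  at node 1 with bounds (-inf, 23): OK
  at node 36 with bounds (23, +inf): OK
  at node 47 with bounds (36, +inf): OK
No violation found at any node.
Result: Valid BST


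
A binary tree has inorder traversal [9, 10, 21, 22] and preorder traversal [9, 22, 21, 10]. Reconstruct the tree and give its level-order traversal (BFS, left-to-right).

Inorder:  [9, 10, 21, 22]
Preorder: [9, 22, 21, 10]
Algorithm: preorder visits root first, so consume preorder in order;
for each root, split the current inorder slice at that value into
left-subtree inorder and right-subtree inorder, then recurse.
Recursive splits:
  root=9; inorder splits into left=[], right=[10, 21, 22]
  root=22; inorder splits into left=[10, 21], right=[]
  root=21; inorder splits into left=[10], right=[]
  root=10; inorder splits into left=[], right=[]
Reconstructed level-order: [9, 22, 21, 10]


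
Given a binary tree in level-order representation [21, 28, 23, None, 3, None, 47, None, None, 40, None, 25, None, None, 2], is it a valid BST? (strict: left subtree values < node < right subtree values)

Level-order array: [21, 28, 23, None, 3, None, 47, None, None, 40, None, 25, None, None, 2]
Validate using subtree bounds (lo, hi): at each node, require lo < value < hi,
then recurse left with hi=value and right with lo=value.
Preorder trace (stopping at first violation):
  at node 21 with bounds (-inf, +inf): OK
  at node 28 with bounds (-inf, 21): VIOLATION
Node 28 violates its bound: not (-inf < 28 < 21).
Result: Not a valid BST


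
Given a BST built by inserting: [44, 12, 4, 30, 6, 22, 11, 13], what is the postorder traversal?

Tree insertion order: [44, 12, 4, 30, 6, 22, 11, 13]
Tree (level-order array): [44, 12, None, 4, 30, None, 6, 22, None, None, 11, 13]
Postorder traversal: [11, 6, 4, 13, 22, 30, 12, 44]


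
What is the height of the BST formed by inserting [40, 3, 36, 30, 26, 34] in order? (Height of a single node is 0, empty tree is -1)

Insertion order: [40, 3, 36, 30, 26, 34]
Tree (level-order array): [40, 3, None, None, 36, 30, None, 26, 34]
Compute height bottom-up (empty subtree = -1):
  height(26) = 1 + max(-1, -1) = 0
  height(34) = 1 + max(-1, -1) = 0
  height(30) = 1 + max(0, 0) = 1
  height(36) = 1 + max(1, -1) = 2
  height(3) = 1 + max(-1, 2) = 3
  height(40) = 1 + max(3, -1) = 4
Height = 4


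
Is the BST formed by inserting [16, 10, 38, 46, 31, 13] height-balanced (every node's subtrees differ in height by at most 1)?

Tree (level-order array): [16, 10, 38, None, 13, 31, 46]
Definition: a tree is height-balanced if, at every node, |h(left) - h(right)| <= 1 (empty subtree has height -1).
Bottom-up per-node check:
  node 13: h_left=-1, h_right=-1, diff=0 [OK], height=0
  node 10: h_left=-1, h_right=0, diff=1 [OK], height=1
  node 31: h_left=-1, h_right=-1, diff=0 [OK], height=0
  node 46: h_left=-1, h_right=-1, diff=0 [OK], height=0
  node 38: h_left=0, h_right=0, diff=0 [OK], height=1
  node 16: h_left=1, h_right=1, diff=0 [OK], height=2
All nodes satisfy the balance condition.
Result: Balanced


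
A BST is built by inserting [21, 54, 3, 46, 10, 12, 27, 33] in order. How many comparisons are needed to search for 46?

Search path for 46: 21 -> 54 -> 46
Found: True
Comparisons: 3


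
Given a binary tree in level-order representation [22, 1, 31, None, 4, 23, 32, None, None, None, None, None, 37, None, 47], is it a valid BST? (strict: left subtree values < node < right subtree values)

Level-order array: [22, 1, 31, None, 4, 23, 32, None, None, None, None, None, 37, None, 47]
Validate using subtree bounds (lo, hi): at each node, require lo < value < hi,
then recurse left with hi=value and right with lo=value.
Preorder trace (stopping at first violation):
  at node 22 with bounds (-inf, +inf): OK
  at node 1 with bounds (-inf, 22): OK
  at node 4 with bounds (1, 22): OK
  at node 31 with bounds (22, +inf): OK
  at node 23 with bounds (22, 31): OK
  at node 32 with bounds (31, +inf): OK
  at node 37 with bounds (32, +inf): OK
  at node 47 with bounds (37, +inf): OK
No violation found at any node.
Result: Valid BST


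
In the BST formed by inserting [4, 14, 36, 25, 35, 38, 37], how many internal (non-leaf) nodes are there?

Tree built from: [4, 14, 36, 25, 35, 38, 37]
Tree (level-order array): [4, None, 14, None, 36, 25, 38, None, 35, 37]
Rule: An internal node has at least one child.
Per-node child counts:
  node 4: 1 child(ren)
  node 14: 1 child(ren)
  node 36: 2 child(ren)
  node 25: 1 child(ren)
  node 35: 0 child(ren)
  node 38: 1 child(ren)
  node 37: 0 child(ren)
Matching nodes: [4, 14, 36, 25, 38]
Count of internal (non-leaf) nodes: 5


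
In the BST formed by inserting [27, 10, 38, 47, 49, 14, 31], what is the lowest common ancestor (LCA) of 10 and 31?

Tree insertion order: [27, 10, 38, 47, 49, 14, 31]
Tree (level-order array): [27, 10, 38, None, 14, 31, 47, None, None, None, None, None, 49]
In a BST, the LCA of p=10, q=31 is the first node v on the
root-to-leaf path with p <= v <= q (go left if both < v, right if both > v).
Walk from root:
  at 27: 10 <= 27 <= 31, this is the LCA
LCA = 27


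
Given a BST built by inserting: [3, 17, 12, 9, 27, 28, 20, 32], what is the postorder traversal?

Tree insertion order: [3, 17, 12, 9, 27, 28, 20, 32]
Tree (level-order array): [3, None, 17, 12, 27, 9, None, 20, 28, None, None, None, None, None, 32]
Postorder traversal: [9, 12, 20, 32, 28, 27, 17, 3]


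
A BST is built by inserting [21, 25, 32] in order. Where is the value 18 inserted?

Starting tree (level order): [21, None, 25, None, 32]
Insertion path: 21
Result: insert 18 as left child of 21
Final tree (level order): [21, 18, 25, None, None, None, 32]


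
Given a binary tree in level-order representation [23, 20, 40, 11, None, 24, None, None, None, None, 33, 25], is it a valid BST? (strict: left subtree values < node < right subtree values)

Level-order array: [23, 20, 40, 11, None, 24, None, None, None, None, 33, 25]
Validate using subtree bounds (lo, hi): at each node, require lo < value < hi,
then recurse left with hi=value and right with lo=value.
Preorder trace (stopping at first violation):
  at node 23 with bounds (-inf, +inf): OK
  at node 20 with bounds (-inf, 23): OK
  at node 11 with bounds (-inf, 20): OK
  at node 40 with bounds (23, +inf): OK
  at node 24 with bounds (23, 40): OK
  at node 33 with bounds (24, 40): OK
  at node 25 with bounds (24, 33): OK
No violation found at any node.
Result: Valid BST


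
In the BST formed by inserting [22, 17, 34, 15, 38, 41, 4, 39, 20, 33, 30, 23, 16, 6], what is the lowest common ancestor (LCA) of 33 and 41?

Tree insertion order: [22, 17, 34, 15, 38, 41, 4, 39, 20, 33, 30, 23, 16, 6]
Tree (level-order array): [22, 17, 34, 15, 20, 33, 38, 4, 16, None, None, 30, None, None, 41, None, 6, None, None, 23, None, 39]
In a BST, the LCA of p=33, q=41 is the first node v on the
root-to-leaf path with p <= v <= q (go left if both < v, right if both > v).
Walk from root:
  at 22: both 33 and 41 > 22, go right
  at 34: 33 <= 34 <= 41, this is the LCA
LCA = 34


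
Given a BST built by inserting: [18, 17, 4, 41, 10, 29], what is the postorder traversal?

Tree insertion order: [18, 17, 4, 41, 10, 29]
Tree (level-order array): [18, 17, 41, 4, None, 29, None, None, 10]
Postorder traversal: [10, 4, 17, 29, 41, 18]


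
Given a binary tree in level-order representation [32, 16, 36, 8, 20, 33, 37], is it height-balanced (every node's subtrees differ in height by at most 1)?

Tree (level-order array): [32, 16, 36, 8, 20, 33, 37]
Definition: a tree is height-balanced if, at every node, |h(left) - h(right)| <= 1 (empty subtree has height -1).
Bottom-up per-node check:
  node 8: h_left=-1, h_right=-1, diff=0 [OK], height=0
  node 20: h_left=-1, h_right=-1, diff=0 [OK], height=0
  node 16: h_left=0, h_right=0, diff=0 [OK], height=1
  node 33: h_left=-1, h_right=-1, diff=0 [OK], height=0
  node 37: h_left=-1, h_right=-1, diff=0 [OK], height=0
  node 36: h_left=0, h_right=0, diff=0 [OK], height=1
  node 32: h_left=1, h_right=1, diff=0 [OK], height=2
All nodes satisfy the balance condition.
Result: Balanced


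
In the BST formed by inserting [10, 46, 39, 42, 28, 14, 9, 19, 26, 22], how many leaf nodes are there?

Tree built from: [10, 46, 39, 42, 28, 14, 9, 19, 26, 22]
Tree (level-order array): [10, 9, 46, None, None, 39, None, 28, 42, 14, None, None, None, None, 19, None, 26, 22]
Rule: A leaf has 0 children.
Per-node child counts:
  node 10: 2 child(ren)
  node 9: 0 child(ren)
  node 46: 1 child(ren)
  node 39: 2 child(ren)
  node 28: 1 child(ren)
  node 14: 1 child(ren)
  node 19: 1 child(ren)
  node 26: 1 child(ren)
  node 22: 0 child(ren)
  node 42: 0 child(ren)
Matching nodes: [9, 22, 42]
Count of leaf nodes: 3


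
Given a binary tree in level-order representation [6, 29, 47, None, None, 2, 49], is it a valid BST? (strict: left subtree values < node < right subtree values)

Level-order array: [6, 29, 47, None, None, 2, 49]
Validate using subtree bounds (lo, hi): at each node, require lo < value < hi,
then recurse left with hi=value and right with lo=value.
Preorder trace (stopping at first violation):
  at node 6 with bounds (-inf, +inf): OK
  at node 29 with bounds (-inf, 6): VIOLATION
Node 29 violates its bound: not (-inf < 29 < 6).
Result: Not a valid BST


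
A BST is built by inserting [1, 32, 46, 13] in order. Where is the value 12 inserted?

Starting tree (level order): [1, None, 32, 13, 46]
Insertion path: 1 -> 32 -> 13
Result: insert 12 as left child of 13
Final tree (level order): [1, None, 32, 13, 46, 12]


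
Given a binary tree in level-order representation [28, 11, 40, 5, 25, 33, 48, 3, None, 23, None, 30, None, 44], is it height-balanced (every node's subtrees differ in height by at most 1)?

Tree (level-order array): [28, 11, 40, 5, 25, 33, 48, 3, None, 23, None, 30, None, 44]
Definition: a tree is height-balanced if, at every node, |h(left) - h(right)| <= 1 (empty subtree has height -1).
Bottom-up per-node check:
  node 3: h_left=-1, h_right=-1, diff=0 [OK], height=0
  node 5: h_left=0, h_right=-1, diff=1 [OK], height=1
  node 23: h_left=-1, h_right=-1, diff=0 [OK], height=0
  node 25: h_left=0, h_right=-1, diff=1 [OK], height=1
  node 11: h_left=1, h_right=1, diff=0 [OK], height=2
  node 30: h_left=-1, h_right=-1, diff=0 [OK], height=0
  node 33: h_left=0, h_right=-1, diff=1 [OK], height=1
  node 44: h_left=-1, h_right=-1, diff=0 [OK], height=0
  node 48: h_left=0, h_right=-1, diff=1 [OK], height=1
  node 40: h_left=1, h_right=1, diff=0 [OK], height=2
  node 28: h_left=2, h_right=2, diff=0 [OK], height=3
All nodes satisfy the balance condition.
Result: Balanced


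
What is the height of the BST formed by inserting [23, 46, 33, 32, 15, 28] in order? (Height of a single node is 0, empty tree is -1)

Insertion order: [23, 46, 33, 32, 15, 28]
Tree (level-order array): [23, 15, 46, None, None, 33, None, 32, None, 28]
Compute height bottom-up (empty subtree = -1):
  height(15) = 1 + max(-1, -1) = 0
  height(28) = 1 + max(-1, -1) = 0
  height(32) = 1 + max(0, -1) = 1
  height(33) = 1 + max(1, -1) = 2
  height(46) = 1 + max(2, -1) = 3
  height(23) = 1 + max(0, 3) = 4
Height = 4


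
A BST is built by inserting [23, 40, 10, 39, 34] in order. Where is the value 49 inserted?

Starting tree (level order): [23, 10, 40, None, None, 39, None, 34]
Insertion path: 23 -> 40
Result: insert 49 as right child of 40
Final tree (level order): [23, 10, 40, None, None, 39, 49, 34]


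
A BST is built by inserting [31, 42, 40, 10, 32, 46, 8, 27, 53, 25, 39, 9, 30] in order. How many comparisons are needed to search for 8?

Search path for 8: 31 -> 10 -> 8
Found: True
Comparisons: 3


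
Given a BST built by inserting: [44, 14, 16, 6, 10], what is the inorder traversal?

Tree insertion order: [44, 14, 16, 6, 10]
Tree (level-order array): [44, 14, None, 6, 16, None, 10]
Inorder traversal: [6, 10, 14, 16, 44]


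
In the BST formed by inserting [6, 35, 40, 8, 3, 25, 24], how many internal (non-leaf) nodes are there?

Tree built from: [6, 35, 40, 8, 3, 25, 24]
Tree (level-order array): [6, 3, 35, None, None, 8, 40, None, 25, None, None, 24]
Rule: An internal node has at least one child.
Per-node child counts:
  node 6: 2 child(ren)
  node 3: 0 child(ren)
  node 35: 2 child(ren)
  node 8: 1 child(ren)
  node 25: 1 child(ren)
  node 24: 0 child(ren)
  node 40: 0 child(ren)
Matching nodes: [6, 35, 8, 25]
Count of internal (non-leaf) nodes: 4


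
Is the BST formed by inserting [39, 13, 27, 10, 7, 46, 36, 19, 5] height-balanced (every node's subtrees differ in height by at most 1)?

Tree (level-order array): [39, 13, 46, 10, 27, None, None, 7, None, 19, 36, 5]
Definition: a tree is height-balanced if, at every node, |h(left) - h(right)| <= 1 (empty subtree has height -1).
Bottom-up per-node check:
  node 5: h_left=-1, h_right=-1, diff=0 [OK], height=0
  node 7: h_left=0, h_right=-1, diff=1 [OK], height=1
  node 10: h_left=1, h_right=-1, diff=2 [FAIL (|1--1|=2 > 1)], height=2
  node 19: h_left=-1, h_right=-1, diff=0 [OK], height=0
  node 36: h_left=-1, h_right=-1, diff=0 [OK], height=0
  node 27: h_left=0, h_right=0, diff=0 [OK], height=1
  node 13: h_left=2, h_right=1, diff=1 [OK], height=3
  node 46: h_left=-1, h_right=-1, diff=0 [OK], height=0
  node 39: h_left=3, h_right=0, diff=3 [FAIL (|3-0|=3 > 1)], height=4
Node 10 violates the condition: |1 - -1| = 2 > 1.
Result: Not balanced


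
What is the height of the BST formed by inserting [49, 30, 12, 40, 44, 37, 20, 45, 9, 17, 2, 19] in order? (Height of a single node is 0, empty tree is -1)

Insertion order: [49, 30, 12, 40, 44, 37, 20, 45, 9, 17, 2, 19]
Tree (level-order array): [49, 30, None, 12, 40, 9, 20, 37, 44, 2, None, 17, None, None, None, None, 45, None, None, None, 19]
Compute height bottom-up (empty subtree = -1):
  height(2) = 1 + max(-1, -1) = 0
  height(9) = 1 + max(0, -1) = 1
  height(19) = 1 + max(-1, -1) = 0
  height(17) = 1 + max(-1, 0) = 1
  height(20) = 1 + max(1, -1) = 2
  height(12) = 1 + max(1, 2) = 3
  height(37) = 1 + max(-1, -1) = 0
  height(45) = 1 + max(-1, -1) = 0
  height(44) = 1 + max(-1, 0) = 1
  height(40) = 1 + max(0, 1) = 2
  height(30) = 1 + max(3, 2) = 4
  height(49) = 1 + max(4, -1) = 5
Height = 5


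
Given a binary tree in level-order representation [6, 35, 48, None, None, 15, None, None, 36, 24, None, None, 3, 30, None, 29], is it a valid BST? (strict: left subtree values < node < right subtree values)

Level-order array: [6, 35, 48, None, None, 15, None, None, 36, 24, None, None, 3, 30, None, 29]
Validate using subtree bounds (lo, hi): at each node, require lo < value < hi,
then recurse left with hi=value and right with lo=value.
Preorder trace (stopping at first violation):
  at node 6 with bounds (-inf, +inf): OK
  at node 35 with bounds (-inf, 6): VIOLATION
Node 35 violates its bound: not (-inf < 35 < 6).
Result: Not a valid BST


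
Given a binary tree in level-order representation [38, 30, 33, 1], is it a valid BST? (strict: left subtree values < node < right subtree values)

Level-order array: [38, 30, 33, 1]
Validate using subtree bounds (lo, hi): at each node, require lo < value < hi,
then recurse left with hi=value and right with lo=value.
Preorder trace (stopping at first violation):
  at node 38 with bounds (-inf, +inf): OK
  at node 30 with bounds (-inf, 38): OK
  at node 1 with bounds (-inf, 30): OK
  at node 33 with bounds (38, +inf): VIOLATION
Node 33 violates its bound: not (38 < 33 < +inf).
Result: Not a valid BST


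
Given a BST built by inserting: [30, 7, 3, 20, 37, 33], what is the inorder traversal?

Tree insertion order: [30, 7, 3, 20, 37, 33]
Tree (level-order array): [30, 7, 37, 3, 20, 33]
Inorder traversal: [3, 7, 20, 30, 33, 37]


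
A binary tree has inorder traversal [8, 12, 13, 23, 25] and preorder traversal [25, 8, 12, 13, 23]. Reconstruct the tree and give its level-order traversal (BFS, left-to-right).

Inorder:  [8, 12, 13, 23, 25]
Preorder: [25, 8, 12, 13, 23]
Algorithm: preorder visits root first, so consume preorder in order;
for each root, split the current inorder slice at that value into
left-subtree inorder and right-subtree inorder, then recurse.
Recursive splits:
  root=25; inorder splits into left=[8, 12, 13, 23], right=[]
  root=8; inorder splits into left=[], right=[12, 13, 23]
  root=12; inorder splits into left=[], right=[13, 23]
  root=13; inorder splits into left=[], right=[23]
  root=23; inorder splits into left=[], right=[]
Reconstructed level-order: [25, 8, 12, 13, 23]


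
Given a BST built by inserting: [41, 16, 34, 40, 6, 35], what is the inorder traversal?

Tree insertion order: [41, 16, 34, 40, 6, 35]
Tree (level-order array): [41, 16, None, 6, 34, None, None, None, 40, 35]
Inorder traversal: [6, 16, 34, 35, 40, 41]
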